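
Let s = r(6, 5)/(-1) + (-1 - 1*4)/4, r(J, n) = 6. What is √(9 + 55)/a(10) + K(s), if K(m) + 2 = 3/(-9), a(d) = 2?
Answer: 5/3 ≈ 1.6667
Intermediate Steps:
s = -29/4 (s = 6/(-1) + (-1 - 1*4)/4 = 6*(-1) + (-1 - 4)*(¼) = -6 - 5*¼ = -6 - 5/4 = -29/4 ≈ -7.2500)
K(m) = -7/3 (K(m) = -2 + 3/(-9) = -2 + 3*(-⅑) = -2 - ⅓ = -7/3)
√(9 + 55)/a(10) + K(s) = √(9 + 55)/2 - 7/3 = √64*(½) - 7/3 = 8*(½) - 7/3 = 4 - 7/3 = 5/3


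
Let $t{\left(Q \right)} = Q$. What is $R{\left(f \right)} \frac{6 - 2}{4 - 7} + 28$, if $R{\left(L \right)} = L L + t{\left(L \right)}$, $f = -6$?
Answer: $-12$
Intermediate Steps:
$R{\left(L \right)} = L + L^{2}$ ($R{\left(L \right)} = L L + L = L^{2} + L = L + L^{2}$)
$R{\left(f \right)} \frac{6 - 2}{4 - 7} + 28 = - 6 \left(1 - 6\right) \frac{6 - 2}{4 - 7} + 28 = \left(-6\right) \left(-5\right) \frac{4}{-3} + 28 = 30 \cdot 4 \left(- \frac{1}{3}\right) + 28 = 30 \left(- \frac{4}{3}\right) + 28 = -40 + 28 = -12$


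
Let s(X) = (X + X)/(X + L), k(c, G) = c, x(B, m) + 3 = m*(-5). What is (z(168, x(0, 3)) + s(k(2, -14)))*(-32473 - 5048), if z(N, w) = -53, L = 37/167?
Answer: 712711395/371 ≈ 1.9211e+6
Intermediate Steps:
x(B, m) = -3 - 5*m (x(B, m) = -3 + m*(-5) = -3 - 5*m)
L = 37/167 (L = 37*(1/167) = 37/167 ≈ 0.22156)
s(X) = 2*X/(37/167 + X) (s(X) = (X + X)/(X + 37/167) = (2*X)/(37/167 + X) = 2*X/(37/167 + X))
(z(168, x(0, 3)) + s(k(2, -14)))*(-32473 - 5048) = (-53 + 334*2/(37 + 167*2))*(-32473 - 5048) = (-53 + 334*2/(37 + 334))*(-37521) = (-53 + 334*2/371)*(-37521) = (-53 + 334*2*(1/371))*(-37521) = (-53 + 668/371)*(-37521) = -18995/371*(-37521) = 712711395/371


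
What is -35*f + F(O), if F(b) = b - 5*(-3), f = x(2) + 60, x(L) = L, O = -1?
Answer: -2156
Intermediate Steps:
f = 62 (f = 2 + 60 = 62)
F(b) = 15 + b (F(b) = b + 15 = 15 + b)
-35*f + F(O) = -35*62 + (15 - 1) = -2170 + 14 = -2156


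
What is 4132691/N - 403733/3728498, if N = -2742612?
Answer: -8258006549357/5112911678388 ≈ -1.6151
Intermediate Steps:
4132691/N - 403733/3728498 = 4132691/(-2742612) - 403733/3728498 = 4132691*(-1/2742612) - 403733*1/3728498 = -4132691/2742612 - 403733/3728498 = -8258006549357/5112911678388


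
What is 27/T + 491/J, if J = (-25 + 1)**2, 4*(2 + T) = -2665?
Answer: 1715/2112 ≈ 0.81203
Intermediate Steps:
T = -2673/4 (T = -2 + (1/4)*(-2665) = -2 - 2665/4 = -2673/4 ≈ -668.25)
J = 576 (J = (-24)**2 = 576)
27/T + 491/J = 27/(-2673/4) + 491/576 = 27*(-4/2673) + 491*(1/576) = -4/99 + 491/576 = 1715/2112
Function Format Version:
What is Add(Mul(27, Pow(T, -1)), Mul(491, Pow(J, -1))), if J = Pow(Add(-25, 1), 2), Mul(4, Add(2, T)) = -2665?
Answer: Rational(1715, 2112) ≈ 0.81203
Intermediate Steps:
T = Rational(-2673, 4) (T = Add(-2, Mul(Rational(1, 4), -2665)) = Add(-2, Rational(-2665, 4)) = Rational(-2673, 4) ≈ -668.25)
J = 576 (J = Pow(-24, 2) = 576)
Add(Mul(27, Pow(T, -1)), Mul(491, Pow(J, -1))) = Add(Mul(27, Pow(Rational(-2673, 4), -1)), Mul(491, Pow(576, -1))) = Add(Mul(27, Rational(-4, 2673)), Mul(491, Rational(1, 576))) = Add(Rational(-4, 99), Rational(491, 576)) = Rational(1715, 2112)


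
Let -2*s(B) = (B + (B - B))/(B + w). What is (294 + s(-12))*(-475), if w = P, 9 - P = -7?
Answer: -280725/2 ≈ -1.4036e+5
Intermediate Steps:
P = 16 (P = 9 - 1*(-7) = 9 + 7 = 16)
w = 16
s(B) = -B/(2*(16 + B)) (s(B) = -(B + (B - B))/(2*(B + 16)) = -(B + 0)/(2*(16 + B)) = -B/(2*(16 + B)))
(294 + s(-12))*(-475) = (294 - 1*(-12)/(32 + 2*(-12)))*(-475) = (294 - 1*(-12)/(32 - 24))*(-475) = (294 - 1*(-12)/8)*(-475) = (294 - 1*(-12)*⅛)*(-475) = (294 + 3/2)*(-475) = (591/2)*(-475) = -280725/2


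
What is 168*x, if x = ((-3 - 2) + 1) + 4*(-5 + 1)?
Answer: -3360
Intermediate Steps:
x = -20 (x = (-5 + 1) + 4*(-4) = -4 - 16 = -20)
168*x = 168*(-20) = -3360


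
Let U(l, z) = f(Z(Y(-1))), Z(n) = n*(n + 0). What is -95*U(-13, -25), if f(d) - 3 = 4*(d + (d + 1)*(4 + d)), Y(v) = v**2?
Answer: -4465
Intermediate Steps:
Z(n) = n**2 (Z(n) = n*n = n**2)
f(d) = 3 + 4*d + 4*(1 + d)*(4 + d) (f(d) = 3 + 4*(d + (d + 1)*(4 + d)) = 3 + 4*(d + (1 + d)*(4 + d)) = 3 + (4*d + 4*(1 + d)*(4 + d)) = 3 + 4*d + 4*(1 + d)*(4 + d))
U(l, z) = 47 (U(l, z) = 19 + 4*(((-1)**2)**2)**2 + 24*((-1)**2)**2 = 19 + 4*(1**2)**2 + 24*1**2 = 19 + 4*1**2 + 24*1 = 19 + 4*1 + 24 = 19 + 4 + 24 = 47)
-95*U(-13, -25) = -95*47 = -4465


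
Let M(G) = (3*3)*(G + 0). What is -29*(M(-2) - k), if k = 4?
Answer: 638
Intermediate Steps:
M(G) = 9*G
-29*(M(-2) - k) = -29*(9*(-2) - 1*4) = -29*(-18 - 4) = -29*(-22) = 638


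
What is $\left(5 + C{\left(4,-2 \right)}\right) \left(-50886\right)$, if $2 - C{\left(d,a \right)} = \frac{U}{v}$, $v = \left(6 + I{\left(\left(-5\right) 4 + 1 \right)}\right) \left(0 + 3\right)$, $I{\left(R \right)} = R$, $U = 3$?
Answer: $- \frac{4681512}{13} \approx -3.6012 \cdot 10^{5}$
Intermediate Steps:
$v = -39$ ($v = \left(6 + \left(\left(-5\right) 4 + 1\right)\right) \left(0 + 3\right) = \left(6 + \left(-20 + 1\right)\right) 3 = \left(6 - 19\right) 3 = \left(-13\right) 3 = -39$)
$C{\left(d,a \right)} = \frac{27}{13}$ ($C{\left(d,a \right)} = 2 - \frac{3}{-39} = 2 - 3 \left(- \frac{1}{39}\right) = 2 - - \frac{1}{13} = 2 + \frac{1}{13} = \frac{27}{13}$)
$\left(5 + C{\left(4,-2 \right)}\right) \left(-50886\right) = \left(5 + \frac{27}{13}\right) \left(-50886\right) = \frac{92}{13} \left(-50886\right) = - \frac{4681512}{13}$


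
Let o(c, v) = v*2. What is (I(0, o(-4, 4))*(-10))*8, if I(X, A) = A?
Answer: -640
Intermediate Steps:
o(c, v) = 2*v
(I(0, o(-4, 4))*(-10))*8 = ((2*4)*(-10))*8 = (8*(-10))*8 = -80*8 = -640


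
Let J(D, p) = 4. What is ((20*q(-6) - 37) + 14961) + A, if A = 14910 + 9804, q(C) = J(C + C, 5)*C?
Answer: 39158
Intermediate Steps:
q(C) = 4*C
A = 24714
((20*q(-6) - 37) + 14961) + A = ((20*(4*(-6)) - 37) + 14961) + 24714 = ((20*(-24) - 37) + 14961) + 24714 = ((-480 - 37) + 14961) + 24714 = (-517 + 14961) + 24714 = 14444 + 24714 = 39158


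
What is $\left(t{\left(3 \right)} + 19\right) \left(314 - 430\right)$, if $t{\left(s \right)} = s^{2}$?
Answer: $-3248$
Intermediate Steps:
$\left(t{\left(3 \right)} + 19\right) \left(314 - 430\right) = \left(3^{2} + 19\right) \left(314 - 430\right) = \left(9 + 19\right) \left(-116\right) = 28 \left(-116\right) = -3248$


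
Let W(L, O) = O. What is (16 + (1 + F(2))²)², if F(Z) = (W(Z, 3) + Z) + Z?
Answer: 6400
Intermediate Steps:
F(Z) = 3 + 2*Z (F(Z) = (3 + Z) + Z = 3 + 2*Z)
(16 + (1 + F(2))²)² = (16 + (1 + (3 + 2*2))²)² = (16 + (1 + (3 + 4))²)² = (16 + (1 + 7)²)² = (16 + 8²)² = (16 + 64)² = 80² = 6400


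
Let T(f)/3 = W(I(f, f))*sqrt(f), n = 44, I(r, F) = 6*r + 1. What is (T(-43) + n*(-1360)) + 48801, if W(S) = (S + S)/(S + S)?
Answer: -11039 + 3*I*sqrt(43) ≈ -11039.0 + 19.672*I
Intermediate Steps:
I(r, F) = 1 + 6*r
W(S) = 1 (W(S) = (2*S)/((2*S)) = (2*S)*(1/(2*S)) = 1)
T(f) = 3*sqrt(f) (T(f) = 3*(1*sqrt(f)) = 3*sqrt(f))
(T(-43) + n*(-1360)) + 48801 = (3*sqrt(-43) + 44*(-1360)) + 48801 = (3*(I*sqrt(43)) - 59840) + 48801 = (3*I*sqrt(43) - 59840) + 48801 = (-59840 + 3*I*sqrt(43)) + 48801 = -11039 + 3*I*sqrt(43)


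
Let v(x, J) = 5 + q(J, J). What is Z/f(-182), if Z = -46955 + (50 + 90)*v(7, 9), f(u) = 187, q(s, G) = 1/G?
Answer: -416155/1683 ≈ -247.27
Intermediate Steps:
v(x, J) = 5 + 1/J
Z = -416155/9 (Z = -46955 + (50 + 90)*(5 + 1/9) = -46955 + 140*(5 + ⅑) = -46955 + 140*(46/9) = -46955 + 6440/9 = -416155/9 ≈ -46239.)
Z/f(-182) = -416155/9/187 = -416155/9*1/187 = -416155/1683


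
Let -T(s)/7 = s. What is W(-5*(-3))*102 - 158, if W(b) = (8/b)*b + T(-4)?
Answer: 3514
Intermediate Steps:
T(s) = -7*s
W(b) = 36 (W(b) = (8/b)*b - 7*(-4) = 8 + 28 = 36)
W(-5*(-3))*102 - 158 = 36*102 - 158 = 3672 - 158 = 3514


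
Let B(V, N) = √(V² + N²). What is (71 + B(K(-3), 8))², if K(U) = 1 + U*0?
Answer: (71 + √65)² ≈ 6250.8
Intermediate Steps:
K(U) = 1 (K(U) = 1 + 0 = 1)
B(V, N) = √(N² + V²)
(71 + B(K(-3), 8))² = (71 + √(8² + 1²))² = (71 + √(64 + 1))² = (71 + √65)²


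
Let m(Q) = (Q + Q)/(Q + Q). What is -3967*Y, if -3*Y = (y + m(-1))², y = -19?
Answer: 428436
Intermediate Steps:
m(Q) = 1 (m(Q) = (2*Q)/((2*Q)) = (2*Q)*(1/(2*Q)) = 1)
Y = -108 (Y = -(-19 + 1)²/3 = -⅓*(-18)² = -⅓*324 = -108)
-3967*Y = -3967*(-108) = 428436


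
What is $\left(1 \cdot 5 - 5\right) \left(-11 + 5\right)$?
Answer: $0$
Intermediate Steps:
$\left(1 \cdot 5 - 5\right) \left(-11 + 5\right) = \left(5 - 5\right) \left(-6\right) = 0 \left(-6\right) = 0$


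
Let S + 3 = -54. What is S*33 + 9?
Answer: -1872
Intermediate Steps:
S = -57 (S = -3 - 54 = -57)
S*33 + 9 = -57*33 + 9 = -1881 + 9 = -1872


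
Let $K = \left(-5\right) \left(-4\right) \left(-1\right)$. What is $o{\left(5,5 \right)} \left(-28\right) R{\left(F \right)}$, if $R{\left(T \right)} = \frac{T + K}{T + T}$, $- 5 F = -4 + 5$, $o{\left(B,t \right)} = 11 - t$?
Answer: $-8484$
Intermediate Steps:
$K = -20$ ($K = 20 \left(-1\right) = -20$)
$F = - \frac{1}{5}$ ($F = - \frac{-4 + 5}{5} = \left(- \frac{1}{5}\right) 1 = - \frac{1}{5} \approx -0.2$)
$R{\left(T \right)} = \frac{-20 + T}{2 T}$ ($R{\left(T \right)} = \frac{T - 20}{T + T} = \frac{-20 + T}{2 T}$)
$o{\left(5,5 \right)} \left(-28\right) R{\left(F \right)} = \left(11 - 5\right) \left(-28\right) \frac{-20 - \frac{1}{5}}{2 \left(- \frac{1}{5}\right)} = \left(11 - 5\right) \left(-28\right) \frac{1}{2} \left(-5\right) \left(- \frac{101}{5}\right) = 6 \left(-28\right) \frac{101}{2} = \left(-168\right) \frac{101}{2} = -8484$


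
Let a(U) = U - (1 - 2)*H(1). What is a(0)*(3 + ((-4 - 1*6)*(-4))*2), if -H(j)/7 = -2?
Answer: 1162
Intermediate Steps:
H(j) = 14 (H(j) = -7*(-2) = 14)
a(U) = 14 + U (a(U) = U - (1 - 2)*14 = U - (-1)*14 = U - 1*(-14) = U + 14 = 14 + U)
a(0)*(3 + ((-4 - 1*6)*(-4))*2) = (14 + 0)*(3 + ((-4 - 1*6)*(-4))*2) = 14*(3 + ((-4 - 6)*(-4))*2) = 14*(3 - 10*(-4)*2) = 14*(3 + 40*2) = 14*(3 + 80) = 14*83 = 1162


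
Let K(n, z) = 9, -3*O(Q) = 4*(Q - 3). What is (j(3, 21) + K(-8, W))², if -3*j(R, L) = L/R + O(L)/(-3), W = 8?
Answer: 16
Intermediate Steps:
O(Q) = 4 - 4*Q/3 (O(Q) = -4*(Q - 3)/3 = -4*(-3 + Q)/3 = -(-12 + 4*Q)/3 = 4 - 4*Q/3)
j(R, L) = 4/9 - 4*L/27 - L/(3*R) (j(R, L) = -(L/R + (4 - 4*L/3)/(-3))/3 = -(L/R + (4 - 4*L/3)*(-⅓))/3 = -(L/R + (-4/3 + 4*L/9))/3 = -(-4/3 + 4*L/9 + L/R)/3 = 4/9 - 4*L/27 - L/(3*R))
(j(3, 21) + K(-8, W))² = ((1/27)*(-9*21 + 4*3*(3 - 1*21))/3 + 9)² = ((1/27)*(⅓)*(-189 + 4*3*(3 - 21)) + 9)² = ((1/27)*(⅓)*(-189 + 4*3*(-18)) + 9)² = ((1/27)*(⅓)*(-189 - 216) + 9)² = ((1/27)*(⅓)*(-405) + 9)² = (-5 + 9)² = 4² = 16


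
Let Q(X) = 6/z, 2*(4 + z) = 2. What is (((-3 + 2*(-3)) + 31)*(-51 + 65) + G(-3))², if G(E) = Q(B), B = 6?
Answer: 93636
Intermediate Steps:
z = -3 (z = -4 + (½)*2 = -4 + 1 = -3)
Q(X) = -2 (Q(X) = 6/(-3) = 6*(-⅓) = -2)
G(E) = -2
(((-3 + 2*(-3)) + 31)*(-51 + 65) + G(-3))² = (((-3 + 2*(-3)) + 31)*(-51 + 65) - 2)² = (((-3 - 6) + 31)*14 - 2)² = ((-9 + 31)*14 - 2)² = (22*14 - 2)² = (308 - 2)² = 306² = 93636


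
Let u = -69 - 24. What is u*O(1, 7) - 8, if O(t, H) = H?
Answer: -659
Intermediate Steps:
u = -93
u*O(1, 7) - 8 = -93*7 - 8 = -651 - 8 = -659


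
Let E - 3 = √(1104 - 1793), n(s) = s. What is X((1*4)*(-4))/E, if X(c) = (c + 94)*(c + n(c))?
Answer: -3744/349 + 1248*I*√689/349 ≈ -10.728 + 93.864*I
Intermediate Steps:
X(c) = 2*c*(94 + c) (X(c) = (c + 94)*(c + c) = (94 + c)*(2*c) = 2*c*(94 + c))
E = 3 + I*√689 (E = 3 + √(1104 - 1793) = 3 + √(-689) = 3 + I*√689 ≈ 3.0 + 26.249*I)
X((1*4)*(-4))/E = (2*((1*4)*(-4))*(94 + (1*4)*(-4)))/(3 + I*√689) = (2*(4*(-4))*(94 + 4*(-4)))/(3 + I*√689) = (2*(-16)*(94 - 16))/(3 + I*√689) = (2*(-16)*78)/(3 + I*√689) = -2496/(3 + I*√689)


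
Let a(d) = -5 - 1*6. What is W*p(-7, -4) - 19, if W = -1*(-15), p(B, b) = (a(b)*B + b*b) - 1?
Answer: 1361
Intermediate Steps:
a(d) = -11 (a(d) = -5 - 6 = -11)
p(B, b) = -1 + b**2 - 11*B (p(B, b) = (-11*B + b*b) - 1 = (-11*B + b**2) - 1 = (b**2 - 11*B) - 1 = -1 + b**2 - 11*B)
W = 15
W*p(-7, -4) - 19 = 15*(-1 + (-4)**2 - 11*(-7)) - 19 = 15*(-1 + 16 + 77) - 19 = 15*92 - 19 = 1380 - 19 = 1361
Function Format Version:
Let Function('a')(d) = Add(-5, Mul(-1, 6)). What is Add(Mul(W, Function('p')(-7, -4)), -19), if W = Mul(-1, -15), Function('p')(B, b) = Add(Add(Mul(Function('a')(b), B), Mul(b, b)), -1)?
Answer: 1361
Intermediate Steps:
Function('a')(d) = -11 (Function('a')(d) = Add(-5, -6) = -11)
Function('p')(B, b) = Add(-1, Pow(b, 2), Mul(-11, B)) (Function('p')(B, b) = Add(Add(Mul(-11, B), Mul(b, b)), -1) = Add(Add(Mul(-11, B), Pow(b, 2)), -1) = Add(Add(Pow(b, 2), Mul(-11, B)), -1) = Add(-1, Pow(b, 2), Mul(-11, B)))
W = 15
Add(Mul(W, Function('p')(-7, -4)), -19) = Add(Mul(15, Add(-1, Pow(-4, 2), Mul(-11, -7))), -19) = Add(Mul(15, Add(-1, 16, 77)), -19) = Add(Mul(15, 92), -19) = Add(1380, -19) = 1361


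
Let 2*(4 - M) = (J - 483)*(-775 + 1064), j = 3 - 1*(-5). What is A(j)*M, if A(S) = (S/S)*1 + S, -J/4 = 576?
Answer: 7249059/2 ≈ 3.6245e+6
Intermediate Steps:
J = -2304 (J = -4*576 = -2304)
j = 8 (j = 3 + 5 = 8)
M = 805451/2 (M = 4 - (-2304 - 483)*(-775 + 1064)/2 = 4 - (-2787)*289/2 = 4 - ½*(-805443) = 4 + 805443/2 = 805451/2 ≈ 4.0273e+5)
A(S) = 1 + S (A(S) = 1*1 + S = 1 + S)
A(j)*M = (1 + 8)*(805451/2) = 9*(805451/2) = 7249059/2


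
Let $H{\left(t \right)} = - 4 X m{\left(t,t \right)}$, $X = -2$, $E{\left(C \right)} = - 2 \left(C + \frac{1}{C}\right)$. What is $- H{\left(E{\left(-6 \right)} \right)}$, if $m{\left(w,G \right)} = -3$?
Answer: $24$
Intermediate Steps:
$E{\left(C \right)} = - 2 C - \frac{2}{C}$
$H{\left(t \right)} = -24$ ($H{\left(t \right)} = \left(-4\right) \left(-2\right) \left(-3\right) = 8 \left(-3\right) = -24$)
$- H{\left(E{\left(-6 \right)} \right)} = \left(-1\right) \left(-24\right) = 24$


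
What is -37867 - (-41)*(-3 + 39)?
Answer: -36391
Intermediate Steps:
-37867 - (-41)*(-3 + 39) = -37867 - (-41)*36 = -37867 - 1*(-1476) = -37867 + 1476 = -36391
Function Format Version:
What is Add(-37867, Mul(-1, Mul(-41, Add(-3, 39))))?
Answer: -36391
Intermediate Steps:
Add(-37867, Mul(-1, Mul(-41, Add(-3, 39)))) = Add(-37867, Mul(-1, Mul(-41, 36))) = Add(-37867, Mul(-1, -1476)) = Add(-37867, 1476) = -36391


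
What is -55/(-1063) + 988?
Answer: 1050299/1063 ≈ 988.05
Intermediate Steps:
-55/(-1063) + 988 = -1/1063*(-55) + 988 = 55/1063 + 988 = 1050299/1063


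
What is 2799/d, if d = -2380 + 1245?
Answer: -2799/1135 ≈ -2.4661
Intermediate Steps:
d = -1135
2799/d = 2799/(-1135) = 2799*(-1/1135) = -2799/1135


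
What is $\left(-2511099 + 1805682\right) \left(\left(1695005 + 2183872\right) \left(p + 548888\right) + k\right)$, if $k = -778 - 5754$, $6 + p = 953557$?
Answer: $-4111012315125109407$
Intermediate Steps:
$p = 953551$ ($p = -6 + 953557 = 953551$)
$k = -6532$ ($k = -778 - 5754 = -6532$)
$\left(-2511099 + 1805682\right) \left(\left(1695005 + 2183872\right) \left(p + 548888\right) + k\right) = \left(-2511099 + 1805682\right) \left(\left(1695005 + 2183872\right) \left(953551 + 548888\right) - 6532\right) = - 705417 \left(3878877 \cdot 1502439 - 6532\right) = - 705417 \left(5827776081003 - 6532\right) = \left(-705417\right) 5827776074471 = -4111012315125109407$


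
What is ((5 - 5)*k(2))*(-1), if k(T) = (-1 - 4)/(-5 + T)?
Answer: 0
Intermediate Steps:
k(T) = -5/(-5 + T)
((5 - 5)*k(2))*(-1) = ((5 - 5)*(-5/(-5 + 2)))*(-1) = (0*(-5/(-3)))*(-1) = (0*(-5*(-1/3)))*(-1) = (0*(5/3))*(-1) = 0*(-1) = 0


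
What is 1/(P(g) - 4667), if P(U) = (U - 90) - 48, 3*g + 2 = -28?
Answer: -1/4815 ≈ -0.00020768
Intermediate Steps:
g = -10 (g = -⅔ + (⅓)*(-28) = -⅔ - 28/3 = -10)
P(U) = -138 + U (P(U) = (-90 + U) - 48 = -138 + U)
1/(P(g) - 4667) = 1/((-138 - 10) - 4667) = 1/(-148 - 4667) = 1/(-4815) = -1/4815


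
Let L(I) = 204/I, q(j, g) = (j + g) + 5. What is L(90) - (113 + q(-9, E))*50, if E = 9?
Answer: -88466/15 ≈ -5897.7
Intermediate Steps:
q(j, g) = 5 + g + j (q(j, g) = (g + j) + 5 = 5 + g + j)
L(90) - (113 + q(-9, E))*50 = 204/90 - (113 + (5 + 9 - 9))*50 = 204*(1/90) - (113 + 5)*50 = 34/15 - 118*50 = 34/15 - 1*5900 = 34/15 - 5900 = -88466/15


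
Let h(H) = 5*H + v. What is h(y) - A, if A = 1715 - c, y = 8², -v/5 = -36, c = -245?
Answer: -1460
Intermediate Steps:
v = 180 (v = -5*(-36) = 180)
y = 64
h(H) = 180 + 5*H (h(H) = 5*H + 180 = 180 + 5*H)
A = 1960 (A = 1715 - 1*(-245) = 1715 + 245 = 1960)
h(y) - A = (180 + 5*64) - 1*1960 = (180 + 320) - 1960 = 500 - 1960 = -1460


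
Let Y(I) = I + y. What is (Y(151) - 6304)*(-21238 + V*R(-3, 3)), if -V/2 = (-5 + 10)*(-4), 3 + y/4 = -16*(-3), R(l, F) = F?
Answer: 126137814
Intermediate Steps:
y = 180 (y = -12 + 4*(-16*(-3)) = -12 + 4*48 = -12 + 192 = 180)
V = 40 (V = -2*(-5 + 10)*(-4) = -10*(-4) = -2*(-20) = 40)
Y(I) = 180 + I (Y(I) = I + 180 = 180 + I)
(Y(151) - 6304)*(-21238 + V*R(-3, 3)) = ((180 + 151) - 6304)*(-21238 + 40*3) = (331 - 6304)*(-21238 + 120) = -5973*(-21118) = 126137814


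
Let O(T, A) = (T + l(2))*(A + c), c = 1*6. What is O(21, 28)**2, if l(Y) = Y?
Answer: 611524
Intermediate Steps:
c = 6
O(T, A) = (2 + T)*(6 + A) (O(T, A) = (T + 2)*(A + 6) = (2 + T)*(6 + A))
O(21, 28)**2 = (12 + 2*28 + 6*21 + 28*21)**2 = (12 + 56 + 126 + 588)**2 = 782**2 = 611524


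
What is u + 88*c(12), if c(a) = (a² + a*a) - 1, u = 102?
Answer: 25358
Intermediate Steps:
c(a) = -1 + 2*a² (c(a) = (a² + a²) - 1 = 2*a² - 1 = -1 + 2*a²)
u + 88*c(12) = 102 + 88*(-1 + 2*12²) = 102 + 88*(-1 + 2*144) = 102 + 88*(-1 + 288) = 102 + 88*287 = 102 + 25256 = 25358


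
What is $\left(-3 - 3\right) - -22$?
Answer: $16$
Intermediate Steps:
$\left(-3 - 3\right) - -22 = \left(-3 - 3\right) + 22 = -6 + 22 = 16$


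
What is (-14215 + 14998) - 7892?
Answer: -7109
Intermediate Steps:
(-14215 + 14998) - 7892 = 783 - 7892 = -7109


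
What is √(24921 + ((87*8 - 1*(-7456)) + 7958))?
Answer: 3*√4559 ≈ 202.56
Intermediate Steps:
√(24921 + ((87*8 - 1*(-7456)) + 7958)) = √(24921 + ((696 + 7456) + 7958)) = √(24921 + (8152 + 7958)) = √(24921 + 16110) = √41031 = 3*√4559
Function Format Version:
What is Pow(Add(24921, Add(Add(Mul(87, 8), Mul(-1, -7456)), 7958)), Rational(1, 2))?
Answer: Mul(3, Pow(4559, Rational(1, 2))) ≈ 202.56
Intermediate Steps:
Pow(Add(24921, Add(Add(Mul(87, 8), Mul(-1, -7456)), 7958)), Rational(1, 2)) = Pow(Add(24921, Add(Add(696, 7456), 7958)), Rational(1, 2)) = Pow(Add(24921, Add(8152, 7958)), Rational(1, 2)) = Pow(Add(24921, 16110), Rational(1, 2)) = Pow(41031, Rational(1, 2)) = Mul(3, Pow(4559, Rational(1, 2)))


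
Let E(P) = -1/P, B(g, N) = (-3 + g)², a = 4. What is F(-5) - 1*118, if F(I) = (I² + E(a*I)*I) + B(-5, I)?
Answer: -117/4 ≈ -29.250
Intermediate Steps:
F(I) = 255/4 + I² (F(I) = (I² + (-1/(4*I))*I) + (-3 - 5)² = (I² + (-1/(4*I))*I) + (-8)² = (I² + (-1/(4*I))*I) + 64 = (I² - ¼) + 64 = (-¼ + I²) + 64 = 255/4 + I²)
F(-5) - 1*118 = (255/4 + (-5)²) - 1*118 = (255/4 + 25) - 118 = 355/4 - 118 = -117/4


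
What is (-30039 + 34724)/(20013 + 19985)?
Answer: 4685/39998 ≈ 0.11713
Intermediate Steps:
(-30039 + 34724)/(20013 + 19985) = 4685/39998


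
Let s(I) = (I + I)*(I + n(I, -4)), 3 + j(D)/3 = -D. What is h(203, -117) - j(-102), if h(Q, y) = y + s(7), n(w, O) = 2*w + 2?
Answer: -92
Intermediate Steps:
j(D) = -9 - 3*D (j(D) = -9 + 3*(-D) = -9 - 3*D)
n(w, O) = 2 + 2*w
s(I) = 2*I*(2 + 3*I) (s(I) = (I + I)*(I + (2 + 2*I)) = (2*I)*(2 + 3*I) = 2*I*(2 + 3*I))
h(Q, y) = 322 + y (h(Q, y) = y + 2*7*(2 + 3*7) = y + 2*7*(2 + 21) = y + 2*7*23 = y + 322 = 322 + y)
h(203, -117) - j(-102) = (322 - 117) - (-9 - 3*(-102)) = 205 - (-9 + 306) = 205 - 1*297 = 205 - 297 = -92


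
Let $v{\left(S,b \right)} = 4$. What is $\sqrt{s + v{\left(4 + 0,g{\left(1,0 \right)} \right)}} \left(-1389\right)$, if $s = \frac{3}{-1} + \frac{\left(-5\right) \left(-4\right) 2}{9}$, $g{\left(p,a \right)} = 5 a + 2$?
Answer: $-3241$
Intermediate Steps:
$g{\left(p,a \right)} = 2 + 5 a$
$s = \frac{13}{9}$ ($s = 3 \left(-1\right) + 20 \cdot 2 \cdot \frac{1}{9} = -3 + 40 \cdot \frac{1}{9} = -3 + \frac{40}{9} = \frac{13}{9} \approx 1.4444$)
$\sqrt{s + v{\left(4 + 0,g{\left(1,0 \right)} \right)}} \left(-1389\right) = \sqrt{\frac{13}{9} + 4} \left(-1389\right) = \sqrt{\frac{49}{9}} \left(-1389\right) = \frac{7}{3} \left(-1389\right) = -3241$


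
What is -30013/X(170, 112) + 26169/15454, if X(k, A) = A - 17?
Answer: -461334847/1468130 ≈ -314.23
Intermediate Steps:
X(k, A) = -17 + A
-30013/X(170, 112) + 26169/15454 = -30013/(-17 + 112) + 26169/15454 = -30013/95 + 26169*(1/15454) = -30013*1/95 + 26169/15454 = -30013/95 + 26169/15454 = -461334847/1468130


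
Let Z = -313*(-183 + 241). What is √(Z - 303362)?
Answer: 6*I*√8931 ≈ 567.02*I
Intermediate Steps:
Z = -18154 (Z = -313*58 = -18154)
√(Z - 303362) = √(-18154 - 303362) = √(-321516) = 6*I*√8931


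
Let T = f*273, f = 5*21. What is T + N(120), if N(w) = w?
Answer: 28785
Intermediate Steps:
f = 105
T = 28665 (T = 105*273 = 28665)
T + N(120) = 28665 + 120 = 28785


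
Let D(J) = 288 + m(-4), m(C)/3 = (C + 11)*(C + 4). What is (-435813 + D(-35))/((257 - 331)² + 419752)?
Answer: -435525/425228 ≈ -1.0242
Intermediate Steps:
m(C) = 3*(4 + C)*(11 + C) (m(C) = 3*((C + 11)*(C + 4)) = 3*((11 + C)*(4 + C)) = 3*((4 + C)*(11 + C)) = 3*(4 + C)*(11 + C))
D(J) = 288 (D(J) = 288 + (132 + 3*(-4)² + 45*(-4)) = 288 + (132 + 3*16 - 180) = 288 + (132 + 48 - 180) = 288 + 0 = 288)
(-435813 + D(-35))/((257 - 331)² + 419752) = (-435813 + 288)/((257 - 331)² + 419752) = -435525/((-74)² + 419752) = -435525/(5476 + 419752) = -435525/425228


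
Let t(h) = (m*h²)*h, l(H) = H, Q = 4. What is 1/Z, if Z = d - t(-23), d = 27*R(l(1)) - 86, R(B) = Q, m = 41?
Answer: 1/498869 ≈ 2.0045e-6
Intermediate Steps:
R(B) = 4
t(h) = 41*h³ (t(h) = (41*h²)*h = 41*h³)
d = 22 (d = 27*4 - 86 = 108 - 86 = 22)
Z = 498869 (Z = 22 - 41*(-23)³ = 22 - 41*(-12167) = 22 - 1*(-498847) = 22 + 498847 = 498869)
1/Z = 1/498869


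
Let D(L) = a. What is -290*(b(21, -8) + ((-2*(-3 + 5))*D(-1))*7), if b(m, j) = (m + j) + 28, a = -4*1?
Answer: -44370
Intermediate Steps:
a = -4
D(L) = -4
b(m, j) = 28 + j + m (b(m, j) = (j + m) + 28 = 28 + j + m)
-290*(b(21, -8) + ((-2*(-3 + 5))*D(-1))*7) = -290*((28 - 8 + 21) + (-2*(-3 + 5)*(-4))*7) = -290*(41 + (-2*2*(-4))*7) = -290*(41 - 4*(-4)*7) = -290*(41 + 16*7) = -290*(41 + 112) = -290*153 = -44370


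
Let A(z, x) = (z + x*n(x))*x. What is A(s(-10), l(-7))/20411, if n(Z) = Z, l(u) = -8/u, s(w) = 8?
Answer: 3648/7000973 ≈ 0.00052107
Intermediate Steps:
A(z, x) = x*(z + x²) (A(z, x) = (z + x*x)*x = (z + x²)*x = x*(z + x²))
A(s(-10), l(-7))/20411 = ((-8/(-7))*(8 + (-8/(-7))²))/20411 = ((-8*(-⅐))*(8 + (-8*(-⅐))²))*(1/20411) = (8*(8 + (8/7)²)/7)*(1/20411) = (8*(8 + 64/49)/7)*(1/20411) = ((8/7)*(456/49))*(1/20411) = (3648/343)*(1/20411) = 3648/7000973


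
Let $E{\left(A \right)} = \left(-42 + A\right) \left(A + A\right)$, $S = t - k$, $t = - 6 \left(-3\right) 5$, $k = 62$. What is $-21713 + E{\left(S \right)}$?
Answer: $-22497$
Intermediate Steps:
$t = 90$ ($t = - \left(-18\right) 5 = \left(-1\right) \left(-90\right) = 90$)
$S = 28$ ($S = 90 - 62 = 28$)
$E{\left(A \right)} = 2 A \left(-42 + A\right)$ ($E{\left(A \right)} = \left(-42 + A\right) 2 A = 2 A \left(-42 + A\right)$)
$-21713 + E{\left(S \right)} = -21713 + 2 \cdot 28 \left(-42 + 28\right) = -21713 + 2 \cdot 28 \left(-14\right) = -21713 - 784 = -22497$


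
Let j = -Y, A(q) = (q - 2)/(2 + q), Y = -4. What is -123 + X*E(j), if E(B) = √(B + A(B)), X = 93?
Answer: -123 + 31*√39 ≈ 70.595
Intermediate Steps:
A(q) = (-2 + q)/(2 + q)
j = 4 (j = -1*(-4) = 4)
E(B) = √(B + (-2 + B)/(2 + B))
-123 + X*E(j) = -123 + 93*√((-2 + 4 + 4*(2 + 4))/(2 + 4)) = -123 + 93*√((-2 + 4 + 4*6)/6) = -123 + 93*√((-2 + 4 + 24)/6) = -123 + 93*√((⅙)*26) = -123 + 93*√(13/3) = -123 + 93*(√39/3) = -123 + 31*√39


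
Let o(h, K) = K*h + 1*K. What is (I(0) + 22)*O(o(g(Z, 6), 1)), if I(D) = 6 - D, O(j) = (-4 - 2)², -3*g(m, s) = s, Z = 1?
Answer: 1008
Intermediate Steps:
g(m, s) = -s/3
o(h, K) = K + K*h (o(h, K) = K*h + K = K + K*h)
O(j) = 36 (O(j) = (-6)² = 36)
(I(0) + 22)*O(o(g(Z, 6), 1)) = ((6 - 1*0) + 22)*36 = ((6 + 0) + 22)*36 = (6 + 22)*36 = 28*36 = 1008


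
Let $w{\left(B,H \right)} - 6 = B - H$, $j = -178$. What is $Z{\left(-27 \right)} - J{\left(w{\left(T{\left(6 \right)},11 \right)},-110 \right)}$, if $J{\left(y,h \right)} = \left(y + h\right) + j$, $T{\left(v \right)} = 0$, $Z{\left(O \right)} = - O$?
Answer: $320$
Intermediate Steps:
$w{\left(B,H \right)} = 6 + B - H$ ($w{\left(B,H \right)} = 6 + \left(B - H\right) = 6 + B - H$)
$J{\left(y,h \right)} = -178 + h + y$ ($J{\left(y,h \right)} = \left(y + h\right) - 178 = \left(h + y\right) - 178 = -178 + h + y$)
$Z{\left(-27 \right)} - J{\left(w{\left(T{\left(6 \right)},11 \right)},-110 \right)} = \left(-1\right) \left(-27\right) - \left(-178 - 110 + \left(6 + 0 - 11\right)\right) = 27 - \left(-178 - 110 + \left(6 + 0 - 11\right)\right) = 27 - \left(-178 - 110 - 5\right) = 27 - -293 = 27 + 293 = 320$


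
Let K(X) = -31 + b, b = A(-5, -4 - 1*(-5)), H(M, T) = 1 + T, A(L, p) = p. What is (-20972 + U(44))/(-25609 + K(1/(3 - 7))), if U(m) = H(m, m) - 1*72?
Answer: 20999/25639 ≈ 0.81903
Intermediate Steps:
b = 1 (b = -4 - 1*(-5) = -4 + 5 = 1)
U(m) = -71 + m (U(m) = (1 + m) - 1*72 = (1 + m) - 72 = -71 + m)
K(X) = -30 (K(X) = -31 + 1 = -30)
(-20972 + U(44))/(-25609 + K(1/(3 - 7))) = (-20972 + (-71 + 44))/(-25609 - 30) = (-20972 - 27)/(-25639) = -20999*(-1/25639) = 20999/25639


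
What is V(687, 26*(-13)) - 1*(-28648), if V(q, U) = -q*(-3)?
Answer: 30709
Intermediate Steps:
V(q, U) = 3*q
V(687, 26*(-13)) - 1*(-28648) = 3*687 - 1*(-28648) = 2061 + 28648 = 30709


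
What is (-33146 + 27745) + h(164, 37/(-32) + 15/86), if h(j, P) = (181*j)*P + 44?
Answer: -11868579/344 ≈ -34502.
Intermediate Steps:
h(j, P) = 44 + 181*P*j (h(j, P) = 181*P*j + 44 = 44 + 181*P*j)
(-33146 + 27745) + h(164, 37/(-32) + 15/86) = (-33146 + 27745) + (44 + 181*(37/(-32) + 15/86)*164) = -5401 + (44 + 181*(37*(-1/32) + 15*(1/86))*164) = -5401 + (44 + 181*(-37/32 + 15/86)*164) = -5401 + (44 + 181*(-1351/1376)*164) = -5401 + (44 - 10025771/344) = -5401 - 10010635/344 = -11868579/344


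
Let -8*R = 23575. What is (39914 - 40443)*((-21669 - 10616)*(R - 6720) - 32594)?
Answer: -1320648353467/8 ≈ -1.6508e+11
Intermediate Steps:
R = -23575/8 (R = -⅛*23575 = -23575/8 ≈ -2946.9)
(39914 - 40443)*((-21669 - 10616)*(R - 6720) - 32594) = (39914 - 40443)*((-21669 - 10616)*(-23575/8 - 6720) - 32594) = -529*(-32285*(-77335/8) - 32594) = -529*(2496760475/8 - 32594) = -529*2496499723/8 = -1320648353467/8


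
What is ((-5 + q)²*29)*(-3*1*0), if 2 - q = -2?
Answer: 0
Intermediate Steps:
q = 4 (q = 2 - 1*(-2) = 2 + 2 = 4)
((-5 + q)²*29)*(-3*1*0) = ((-5 + 4)²*29)*(-3*1*0) = ((-1)²*29)*(-3*0) = (1*29)*0 = 29*0 = 0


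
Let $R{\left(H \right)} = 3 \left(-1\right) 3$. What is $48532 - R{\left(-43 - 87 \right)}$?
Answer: $48541$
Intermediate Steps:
$R{\left(H \right)} = -9$ ($R{\left(H \right)} = \left(-3\right) 3 = -9$)
$48532 - R{\left(-43 - 87 \right)} = 48532 - -9 = 48532 + 9 = 48541$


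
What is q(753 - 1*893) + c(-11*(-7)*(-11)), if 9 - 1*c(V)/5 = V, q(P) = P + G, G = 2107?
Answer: 6247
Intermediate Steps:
q(P) = 2107 + P (q(P) = P + 2107 = 2107 + P)
c(V) = 45 - 5*V
q(753 - 1*893) + c(-11*(-7)*(-11)) = (2107 + (753 - 1*893)) + (45 - 5*(-11*(-7))*(-11)) = (2107 + (753 - 893)) + (45 - 385*(-11)) = (2107 - 140) + (45 - 5*(-847)) = 1967 + (45 + 4235) = 1967 + 4280 = 6247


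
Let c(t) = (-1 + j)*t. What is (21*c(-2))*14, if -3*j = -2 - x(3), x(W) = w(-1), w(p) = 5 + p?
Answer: -588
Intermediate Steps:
x(W) = 4 (x(W) = 5 - 1 = 4)
j = 2 (j = -(-2 - 1*4)/3 = -(-2 - 4)/3 = -⅓*(-6) = 2)
c(t) = t (c(t) = (-1 + 2)*t = 1*t = t)
(21*c(-2))*14 = (21*(-2))*14 = -42*14 = -588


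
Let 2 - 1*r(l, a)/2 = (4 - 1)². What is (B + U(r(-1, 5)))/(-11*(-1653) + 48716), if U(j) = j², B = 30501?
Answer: 30697/66899 ≈ 0.45886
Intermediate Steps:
r(l, a) = -14 (r(l, a) = 4 - 2*(4 - 1)² = 4 - 2*3² = 4 - 2*9 = 4 - 18 = -14)
(B + U(r(-1, 5)))/(-11*(-1653) + 48716) = (30501 + (-14)²)/(-11*(-1653) + 48716) = (30501 + 196)/(18183 + 48716) = 30697/66899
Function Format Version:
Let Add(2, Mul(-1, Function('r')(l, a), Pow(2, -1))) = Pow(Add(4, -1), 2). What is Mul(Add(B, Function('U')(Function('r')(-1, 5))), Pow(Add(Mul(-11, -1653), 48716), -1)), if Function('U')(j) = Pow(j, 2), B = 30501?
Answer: Rational(30697, 66899) ≈ 0.45886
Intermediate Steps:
Function('r')(l, a) = -14 (Function('r')(l, a) = Add(4, Mul(-2, Pow(Add(4, -1), 2))) = Add(4, Mul(-2, Pow(3, 2))) = Add(4, Mul(-2, 9)) = Add(4, -18) = -14)
Mul(Add(B, Function('U')(Function('r')(-1, 5))), Pow(Add(Mul(-11, -1653), 48716), -1)) = Mul(Add(30501, Pow(-14, 2)), Pow(Add(Mul(-11, -1653), 48716), -1)) = Mul(Add(30501, 196), Pow(Add(18183, 48716), -1)) = Mul(30697, Pow(66899, -1)) = Mul(30697, Rational(1, 66899)) = Rational(30697, 66899)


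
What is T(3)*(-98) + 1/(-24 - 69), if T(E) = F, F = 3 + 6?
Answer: -82027/93 ≈ -882.01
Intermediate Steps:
F = 9
T(E) = 9
T(3)*(-98) + 1/(-24 - 69) = 9*(-98) + 1/(-24 - 69) = -882 + 1/(-93) = -882 - 1/93 = -82027/93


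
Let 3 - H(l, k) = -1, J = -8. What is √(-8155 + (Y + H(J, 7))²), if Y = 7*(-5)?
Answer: I*√7194 ≈ 84.818*I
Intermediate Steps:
H(l, k) = 4 (H(l, k) = 3 - 1*(-1) = 3 + 1 = 4)
Y = -35
√(-8155 + (Y + H(J, 7))²) = √(-8155 + (-35 + 4)²) = √(-8155 + (-31)²) = √(-8155 + 961) = √(-7194) = I*√7194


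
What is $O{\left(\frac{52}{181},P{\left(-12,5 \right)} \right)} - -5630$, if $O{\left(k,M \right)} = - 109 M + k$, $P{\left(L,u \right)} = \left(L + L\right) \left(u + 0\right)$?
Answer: $\frac{3386562}{181} \approx 18710.0$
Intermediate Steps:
$P{\left(L,u \right)} = 2 L u$
$O{\left(k,M \right)} = k - 109 M$
$O{\left(\frac{52}{181},P{\left(-12,5 \right)} \right)} - -5630 = \left(\frac{52}{181} - 109 \cdot 2 \left(-12\right) 5\right) - -5630 = \left(52 \cdot \frac{1}{181} - -13080\right) + 5630 = \left(\frac{52}{181} + 13080\right) + 5630 = \frac{2367532}{181} + 5630 = \frac{3386562}{181}$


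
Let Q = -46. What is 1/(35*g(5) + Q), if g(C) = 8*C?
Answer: 1/1354 ≈ 0.00073855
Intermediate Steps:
1/(35*g(5) + Q) = 1/(35*(8*5) - 46) = 1/(35*40 - 46) = 1/(1400 - 46) = 1/1354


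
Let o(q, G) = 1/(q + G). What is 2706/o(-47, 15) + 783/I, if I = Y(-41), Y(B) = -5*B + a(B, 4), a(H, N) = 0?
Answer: -17750577/205 ≈ -86588.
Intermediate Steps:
o(q, G) = 1/(G + q)
Y(B) = -5*B (Y(B) = -5*B + 0 = -5*B)
I = 205 (I = -5*(-41) = 205)
2706/o(-47, 15) + 783/I = 2706/(1/(15 - 47)) + 783/205 = 2706/(1/(-32)) + 783*(1/205) = 2706/(-1/32) + 783/205 = 2706*(-32) + 783/205 = -86592 + 783/205 = -17750577/205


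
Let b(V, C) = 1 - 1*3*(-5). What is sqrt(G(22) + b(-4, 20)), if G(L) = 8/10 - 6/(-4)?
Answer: sqrt(1830)/10 ≈ 4.2778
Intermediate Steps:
G(L) = 23/10 (G(L) = 8*(1/10) - 6*(-1/4) = 4/5 + 3/2 = 23/10)
b(V, C) = 16 (b(V, C) = 1 - 3*(-5) = 1 + 15 = 16)
sqrt(G(22) + b(-4, 20)) = sqrt(23/10 + 16) = sqrt(183/10) = sqrt(1830)/10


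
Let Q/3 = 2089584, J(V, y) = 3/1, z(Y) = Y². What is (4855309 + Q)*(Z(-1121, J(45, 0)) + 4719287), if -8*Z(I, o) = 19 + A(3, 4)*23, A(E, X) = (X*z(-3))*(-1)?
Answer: 419990091081405/8 ≈ 5.2499e+13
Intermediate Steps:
J(V, y) = 3 (J(V, y) = 3*1 = 3)
A(E, X) = -9*X (A(E, X) = (X*(-3)²)*(-1) = (X*9)*(-1) = (9*X)*(-1) = -9*X)
Q = 6268752 (Q = 3*2089584 = 6268752)
Z(I, o) = 809/8 (Z(I, o) = -(19 - 9*4*23)/8 = -(19 - 36*23)/8 = -(19 - 828)/8 = -⅛*(-809) = 809/8)
(4855309 + Q)*(Z(-1121, J(45, 0)) + 4719287) = (4855309 + 6268752)*(809/8 + 4719287) = 11124061*(37755105/8) = 419990091081405/8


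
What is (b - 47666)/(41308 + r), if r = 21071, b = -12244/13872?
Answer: -165308749/216330372 ≈ -0.76415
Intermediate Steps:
b = -3061/3468 (b = -12244*1/13872 = -3061/3468 ≈ -0.88264)
(b - 47666)/(41308 + r) = (-3061/3468 - 47666)/(41308 + 21071) = -165308749/3468/62379 = -165308749/3468*1/62379 = -165308749/216330372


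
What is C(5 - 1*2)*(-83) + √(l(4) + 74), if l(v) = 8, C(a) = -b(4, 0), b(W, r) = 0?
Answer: √82 ≈ 9.0554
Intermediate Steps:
C(a) = 0 (C(a) = -1*0 = 0)
C(5 - 1*2)*(-83) + √(l(4) + 74) = 0*(-83) + √(8 + 74) = 0 + √82 = √82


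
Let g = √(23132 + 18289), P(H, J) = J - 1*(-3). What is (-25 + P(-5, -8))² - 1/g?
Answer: 900 - √41421/41421 ≈ 900.00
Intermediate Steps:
P(H, J) = 3 + J (P(H, J) = J + 3 = 3 + J)
g = √41421 ≈ 203.52
(-25 + P(-5, -8))² - 1/g = (-25 + (3 - 8))² - 1/(√41421) = (-25 - 5)² - √41421/41421 = (-30)² - √41421/41421 = 900 - √41421/41421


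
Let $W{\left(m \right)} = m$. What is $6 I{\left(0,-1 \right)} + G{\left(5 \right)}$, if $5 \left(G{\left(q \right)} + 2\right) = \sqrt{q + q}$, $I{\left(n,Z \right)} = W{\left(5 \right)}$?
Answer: $28 + \frac{\sqrt{10}}{5} \approx 28.632$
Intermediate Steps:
$I{\left(n,Z \right)} = 5$
$G{\left(q \right)} = -2 + \frac{\sqrt{2} \sqrt{q}}{5}$ ($G{\left(q \right)} = -2 + \frac{\sqrt{q + q}}{5} = -2 + \frac{\sqrt{2 q}}{5} = -2 + \frac{\sqrt{2} \sqrt{q}}{5}$)
$6 I{\left(0,-1 \right)} + G{\left(5 \right)} = 6 \cdot 5 - \left(2 - \frac{\sqrt{2} \sqrt{5}}{5}\right) = 30 - \left(2 - \frac{\sqrt{10}}{5}\right) = 28 + \frac{\sqrt{10}}{5}$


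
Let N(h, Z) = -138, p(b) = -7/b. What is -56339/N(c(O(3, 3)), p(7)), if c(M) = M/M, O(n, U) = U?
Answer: 56339/138 ≈ 408.25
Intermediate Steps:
c(M) = 1
-56339/N(c(O(3, 3)), p(7)) = -56339/(-138) = -56339*(-1/138) = 56339/138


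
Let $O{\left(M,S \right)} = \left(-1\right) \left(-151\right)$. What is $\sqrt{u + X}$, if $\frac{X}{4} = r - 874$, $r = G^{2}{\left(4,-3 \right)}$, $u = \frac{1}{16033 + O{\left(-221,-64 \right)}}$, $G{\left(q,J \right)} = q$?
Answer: $\frac{i \sqrt{777608818}}{476} \approx 58.583 i$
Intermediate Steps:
$O{\left(M,S \right)} = 151$
$u = \frac{1}{16184}$ ($u = \frac{1}{16033 + 151} = \frac{1}{16184} \approx 6.1789 \cdot 10^{-5}$)
$r = 16$ ($r = 4^{2} = 16$)
$X = -3432$ ($X = 4 \left(16 - 874\right) = 4 \left(-858\right) = -3432$)
$\sqrt{u + X} = \sqrt{\frac{1}{16184} - 3432} = \sqrt{- \frac{55543487}{16184}} = \frac{i \sqrt{777608818}}{476}$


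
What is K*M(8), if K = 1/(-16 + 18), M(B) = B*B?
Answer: 32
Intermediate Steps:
M(B) = B²
K = ½ (K = 1/2 = ½ ≈ 0.50000)
K*M(8) = (½)*8² = (½)*64 = 32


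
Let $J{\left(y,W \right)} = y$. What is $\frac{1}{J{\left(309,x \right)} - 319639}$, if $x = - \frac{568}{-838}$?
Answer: $- \frac{1}{319330} \approx -3.1316 \cdot 10^{-6}$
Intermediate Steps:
$x = \frac{284}{419}$ ($x = \left(-568\right) \left(- \frac{1}{838}\right) = \frac{284}{419} \approx 0.6778$)
$\frac{1}{J{\left(309,x \right)} - 319639} = \frac{1}{309 - 319639} = \frac{1}{-319330} = - \frac{1}{319330}$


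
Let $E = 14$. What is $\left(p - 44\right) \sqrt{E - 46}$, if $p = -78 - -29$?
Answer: $- 372 i \sqrt{2} \approx - 526.09 i$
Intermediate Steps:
$p = -49$ ($p = -78 + 29 = -49$)
$\left(p - 44\right) \sqrt{E - 46} = \left(-49 - 44\right) \sqrt{14 - 46} = - 93 \sqrt{-32} = - 93 \cdot 4 i \sqrt{2} = - 372 i \sqrt{2}$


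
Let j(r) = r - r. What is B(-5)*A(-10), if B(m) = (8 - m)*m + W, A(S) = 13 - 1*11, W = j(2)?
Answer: -130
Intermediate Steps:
j(r) = 0
W = 0
A(S) = 2 (A(S) = 13 - 11 = 2)
B(m) = m*(8 - m) (B(m) = (8 - m)*m + 0 = m*(8 - m) + 0 = m*(8 - m))
B(-5)*A(-10) = -5*(8 - 1*(-5))*2 = -5*(8 + 5)*2 = -5*13*2 = -65*2 = -130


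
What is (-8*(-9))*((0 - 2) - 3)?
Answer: -360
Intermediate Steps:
(-8*(-9))*((0 - 2) - 3) = 72*(-2 - 3) = 72*(-5) = -360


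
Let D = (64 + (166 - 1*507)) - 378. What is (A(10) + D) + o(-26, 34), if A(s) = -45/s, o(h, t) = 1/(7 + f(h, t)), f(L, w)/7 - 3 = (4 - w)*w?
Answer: -4690365/7112 ≈ -659.50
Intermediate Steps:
f(L, w) = 21 + 7*w*(4 - w) (f(L, w) = 21 + 7*((4 - w)*w) = 21 + 7*(w*(4 - w)) = 21 + 7*w*(4 - w))
o(h, t) = 1/(28 - 7*t² + 28*t) (o(h, t) = 1/(7 + (21 - 7*t² + 28*t)) = 1/(28 - 7*t² + 28*t))
D = -655 (D = (64 + (166 - 507)) - 378 = (64 - 341) - 378 = -277 - 378 = -655)
(A(10) + D) + o(-26, 34) = (-45/10 - 655) + 1/(7*(4 - 1*34² + 4*34)) = (-45*⅒ - 655) + 1/(7*(4 - 1*1156 + 136)) = (-9/2 - 655) + 1/(7*(4 - 1156 + 136)) = -1319/2 + (⅐)/(-1016) = -1319/2 + (⅐)*(-1/1016) = -1319/2 - 1/7112 = -4690365/7112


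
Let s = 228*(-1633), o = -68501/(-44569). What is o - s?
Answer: 16594176857/44569 ≈ 3.7233e+5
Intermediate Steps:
o = 68501/44569 (o = -68501*(-1/44569) = 68501/44569 ≈ 1.5370)
s = -372324
o - s = 68501/44569 - 1*(-372324) = 68501/44569 + 372324 = 16594176857/44569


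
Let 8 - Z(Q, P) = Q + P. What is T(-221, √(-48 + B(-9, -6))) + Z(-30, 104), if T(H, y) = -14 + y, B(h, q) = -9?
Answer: -80 + I*√57 ≈ -80.0 + 7.5498*I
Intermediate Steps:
Z(Q, P) = 8 - P - Q (Z(Q, P) = 8 - (Q + P) = 8 - (P + Q) = 8 + (-P - Q) = 8 - P - Q)
T(-221, √(-48 + B(-9, -6))) + Z(-30, 104) = (-14 + √(-48 - 9)) + (8 - 1*104 - 1*(-30)) = (-14 + √(-57)) + (8 - 104 + 30) = (-14 + I*√57) - 66 = -80 + I*√57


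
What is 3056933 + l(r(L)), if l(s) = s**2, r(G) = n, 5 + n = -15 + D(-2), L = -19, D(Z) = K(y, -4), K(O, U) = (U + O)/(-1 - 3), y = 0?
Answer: 3057294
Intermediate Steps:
K(O, U) = -O/4 - U/4 (K(O, U) = (O + U)/(-4) = (O + U)*(-1/4) = -O/4 - U/4)
D(Z) = 1 (D(Z) = -1/4*0 - 1/4*(-4) = 0 + 1 = 1)
n = -19 (n = -5 + (-15 + 1) = -5 - 14 = -19)
r(G) = -19
3056933 + l(r(L)) = 3056933 + (-19)**2 = 3056933 + 361 = 3057294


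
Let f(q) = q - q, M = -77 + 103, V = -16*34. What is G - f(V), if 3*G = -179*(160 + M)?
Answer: -11098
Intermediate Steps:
V = -544
M = 26
f(q) = 0
G = -11098 (G = (-179*(160 + 26))/3 = (-179*186)/3 = (⅓)*(-33294) = -11098)
G - f(V) = -11098 - 1*0 = -11098 + 0 = -11098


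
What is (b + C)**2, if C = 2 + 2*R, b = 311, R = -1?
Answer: 96721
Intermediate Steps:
C = 0 (C = 2 + 2*(-1) = 2 - 2 = 0)
(b + C)**2 = (311 + 0)**2 = 311**2 = 96721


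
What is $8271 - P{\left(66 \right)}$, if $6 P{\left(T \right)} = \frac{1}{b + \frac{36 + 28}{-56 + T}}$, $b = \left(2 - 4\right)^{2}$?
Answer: $\frac{2580547}{312} \approx 8271.0$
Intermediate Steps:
$b = 4$ ($b = \left(-2\right)^{2} = 4$)
$P{\left(T \right)} = \frac{1}{6 \left(4 + \frac{64}{-56 + T}\right)}$ ($P{\left(T \right)} = \frac{1}{6 \left(4 + \frac{36 + 28}{-56 + T}\right)} = \frac{1}{6 \left(4 + \frac{64}{-56 + T}\right)}$)
$8271 - P{\left(66 \right)} = 8271 - \frac{-56 + 66}{24 \left(-40 + 66\right)} = 8271 - \frac{1}{24} \cdot \frac{1}{26} \cdot 10 = 8271 - \frac{5}{312} = \frac{2580547}{312}$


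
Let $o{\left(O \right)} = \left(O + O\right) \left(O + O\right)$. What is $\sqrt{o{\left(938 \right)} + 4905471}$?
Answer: $\sqrt{8424847} \approx 2902.6$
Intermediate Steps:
$o{\left(O \right)} = 4 O^{2}$ ($o{\left(O \right)} = 2 O 2 O = 4 O^{2}$)
$\sqrt{o{\left(938 \right)} + 4905471} = \sqrt{4 \cdot 938^{2} + 4905471} = \sqrt{4 \cdot 879844 + 4905471} = \sqrt{3519376 + 4905471} = \sqrt{8424847}$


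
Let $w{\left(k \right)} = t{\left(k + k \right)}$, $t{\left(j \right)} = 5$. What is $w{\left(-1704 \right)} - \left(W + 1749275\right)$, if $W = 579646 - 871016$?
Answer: $-1457900$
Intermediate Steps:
$w{\left(k \right)} = 5$
$W = -291370$ ($W = 579646 - 871016 = -291370$)
$w{\left(-1704 \right)} - \left(W + 1749275\right) = 5 - \left(-291370 + 1749275\right) = 5 - 1457905 = -1457900$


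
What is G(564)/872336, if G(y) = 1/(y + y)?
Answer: 1/983995008 ≈ 1.0163e-9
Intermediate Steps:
G(y) = 1/(2*y)
G(564)/872336 = ((1/2)/564)/872336 = ((1/2)*(1/564))*(1/872336) = (1/1128)*(1/872336) = 1/983995008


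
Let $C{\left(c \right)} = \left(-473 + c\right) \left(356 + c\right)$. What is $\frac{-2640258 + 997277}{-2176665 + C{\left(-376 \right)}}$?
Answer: $\frac{1642981}{2159685} \approx 0.76075$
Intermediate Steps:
$\frac{-2640258 + 997277}{-2176665 + C{\left(-376 \right)}} = \frac{-2640258 + 997277}{-2176665 - \left(124396 - 141376\right)} = - \frac{1642981}{-2176665 + \left(-168388 + 141376 + 43992\right)} = - \frac{1642981}{-2176665 + 16980} = - \frac{1642981}{-2159685} = \left(-1642981\right) \left(- \frac{1}{2159685}\right) = \frac{1642981}{2159685}$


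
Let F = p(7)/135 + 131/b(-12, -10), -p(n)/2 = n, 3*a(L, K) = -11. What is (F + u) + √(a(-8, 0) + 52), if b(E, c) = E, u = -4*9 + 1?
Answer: -24851/540 + √435/3 ≈ -39.068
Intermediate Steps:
a(L, K) = -11/3 (a(L, K) = (⅓)*(-11) = -11/3)
p(n) = -2*n
u = -35 (u = -36 + 1 = -35)
F = -5951/540 (F = -2*7/135 + 131/(-12) = -14*1/135 + 131*(-1/12) = -14/135 - 131/12 = -5951/540 ≈ -11.020)
(F + u) + √(a(-8, 0) + 52) = (-5951/540 - 35) + √(-11/3 + 52) = -24851/540 + √(145/3) = -24851/540 + √435/3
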